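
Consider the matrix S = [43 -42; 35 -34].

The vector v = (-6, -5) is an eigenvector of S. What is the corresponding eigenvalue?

Compute Sv: S·(-6, -5) = (-48, -40).
Since Sv = λv, compare component 1: -48 = λ·-6, so λ = 8.

8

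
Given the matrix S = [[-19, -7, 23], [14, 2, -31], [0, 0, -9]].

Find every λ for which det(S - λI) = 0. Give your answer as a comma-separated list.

Compute the characteristic polynomial p(r) = det(rI - S).
Expanding along the first row, p(r) = r^3 + 26r^2 + 213r + 540.
Since p(-5) = 0, r = -5 is a root.
Factor out (r + 5): p(r) = (r + 5)·(r^2 + 21r + 108).
The quadratic factors as (r + 12)·(r + 9).
Eigenvalues: -12, -9, -5.

-12, -9, -5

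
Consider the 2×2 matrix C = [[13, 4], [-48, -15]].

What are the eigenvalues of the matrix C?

det(C - sI) = (13 - s)(-15 - s) - (4)·(-48) = s^2 + 2s - 3.
This factors as (s + 3)·(s - 1) = 0.
Eigenvalues: -3, 1.

-3, 1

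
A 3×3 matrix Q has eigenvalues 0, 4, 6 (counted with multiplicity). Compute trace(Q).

trace(Q) is the sum of the eigenvalues: (0) + (4) + (6) = 10.

10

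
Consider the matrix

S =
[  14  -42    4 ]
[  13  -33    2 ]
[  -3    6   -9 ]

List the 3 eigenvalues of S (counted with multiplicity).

Set up det(sI - S) = 0.
Expanding the 3×3 determinant: p(s) = s^3 + 28s^2 + 255s + 756.
Rational-root test: s = -9 gives p(-9) = 0.
Factor out (s + 9): p(s) = (s + 9)·(s^2 + 19s + 84).
The quadratic factors as (s + 12)·(s + 7).
Eigenvalues: -12, -9, -7.

-12, -9, -7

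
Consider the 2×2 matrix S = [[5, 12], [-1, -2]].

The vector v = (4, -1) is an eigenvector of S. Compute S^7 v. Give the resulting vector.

First find the eigenvalue: Sv = (8, -2) = 2·(4, -1), so λ = 2.
Then S^7 v = λ^7·v = 2^7·(4, -1) = 128·(4, -1) = (512, -128).

(512, -128)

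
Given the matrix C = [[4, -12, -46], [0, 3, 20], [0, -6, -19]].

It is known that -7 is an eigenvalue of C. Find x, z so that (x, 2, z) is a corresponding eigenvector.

We need (C + 7I)v = 0.
C + 7I = [[11, -12, -46], [0, 10, 20], [0, -6, -12]].
Row 1: (11)·x + (-12)·2 + (-46)·z = 0
Row 2: (0)·x + (10)·2 + (20)·z = 0
Row 3: (0)·x + (-6)·2 + (-12)·z = 0
Solving gives x = -2, z = -1.
Check: C·(-2, 2, -1) = (14, -14, 7) = -7·(-2, 2, -1).

-2, -1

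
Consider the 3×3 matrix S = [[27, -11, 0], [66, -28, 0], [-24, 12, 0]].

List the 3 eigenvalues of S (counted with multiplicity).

The characteristic polynomial is p(lambda) = det(lambda·I - S).
Expanding the 3×3 determinant: p(lambda) = lambda^3 + lambda^2 - 30·lambda.
Since p(0) = 0, lambda = 0 is a root.
Dividing by lambda leaves lambda^2 + lambda - 30.
The quadratic factors as (lambda + 6)·(lambda - 5).
Eigenvalues: -6, 0, 5.

-6, 0, 5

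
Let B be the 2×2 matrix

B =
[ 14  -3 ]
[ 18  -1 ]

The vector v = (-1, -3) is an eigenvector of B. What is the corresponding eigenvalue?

5

Compute Bv: B·(-1, -3) = (-5, -15).
Since Bv = λv, compare component 1: -5 = λ·-1, so λ = 5.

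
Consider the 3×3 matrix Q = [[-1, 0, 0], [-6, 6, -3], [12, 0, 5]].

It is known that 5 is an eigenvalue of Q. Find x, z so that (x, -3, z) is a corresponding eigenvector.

We need (Q - 5I)v = 0.
Q - 5I = [[-6, 0, 0], [-6, 1, -3], [12, 0, 0]].
Row 1: (-6)·x + (0)·-3 + (0)·z = 0
Row 2: (-6)·x + (1)·-3 + (-3)·z = 0
Row 3: (12)·x + (0)·-3 + (0)·z = 0
Solving gives x = 0, z = -1.
Check: Q·(0, -3, -1) = (0, -15, -5) = 5·(0, -3, -1).

0, -1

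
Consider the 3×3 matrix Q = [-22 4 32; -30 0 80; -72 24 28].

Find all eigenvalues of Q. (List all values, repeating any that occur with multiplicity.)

Set up det(tI - Q) = 0.
Expanding along the first row, p(t) = t^3 - 6t^2 - 112t + 480.
Since p(4) = 0, t = 4 is a root.
Dividing by (t - 4) leaves t^2 - 2t - 120.
The quadratic factors as (t + 10)·(t - 12).
Eigenvalues: -10, 4, 12.

-10, 4, 12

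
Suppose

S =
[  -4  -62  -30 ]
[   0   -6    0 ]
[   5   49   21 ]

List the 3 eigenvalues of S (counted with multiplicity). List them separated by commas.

-6, 6, 11

Set up det(rI - S) = 0.
Expanding along the first row, p(r) = r^3 - 11r^2 - 36r + 396.
Rational-root test: r = 6 gives p(6) = 0.
Factor out (r - 6): p(r) = (r - 6)·(r^2 - 5r - 66).
The quadratic factors as (r + 6)·(r - 11).
Eigenvalues: -6, 6, 11.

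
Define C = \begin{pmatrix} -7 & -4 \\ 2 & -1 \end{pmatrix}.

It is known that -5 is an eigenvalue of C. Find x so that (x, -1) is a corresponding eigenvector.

2

We need (C + 5I)v = 0.
C + 5I = [[-2, -4], [2, 4]].
Row 1: (-2)·x + (-4)·-1 = 0
Row 2: (2)·x + (4)·-1 = 0
Solving gives x = 2.
Check: C·(2, -1) = (-10, 5) = -5·(2, -1).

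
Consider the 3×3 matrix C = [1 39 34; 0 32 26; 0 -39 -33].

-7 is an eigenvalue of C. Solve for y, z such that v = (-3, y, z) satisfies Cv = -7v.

-2, 3

We need (C + 7I)v = 0.
C + 7I = [[8, 39, 34], [0, 39, 26], [0, -39, -26]].
Row 1: (8)·-3 + (39)·y + (34)·z = 0
Row 2: (0)·-3 + (39)·y + (26)·z = 0
Row 3: (0)·-3 + (-39)·y + (-26)·z = 0
Solving gives y = -2, z = 3.
Check: C·(-3, -2, 3) = (21, 14, -21) = -7·(-3, -2, 3).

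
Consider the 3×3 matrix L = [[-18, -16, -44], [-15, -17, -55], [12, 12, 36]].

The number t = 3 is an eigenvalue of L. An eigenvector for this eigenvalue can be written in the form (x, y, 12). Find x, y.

We need (L - 3I)v = 0.
L - 3I = [[-21, -16, -44], [-15, -20, -55], [12, 12, 33]].
Row 1: (-21)·x + (-16)·y + (-44)·12 = 0
Row 2: (-15)·x + (-20)·y + (-55)·12 = 0
Row 3: (12)·x + (12)·y + (33)·12 = 0
Solving gives x = 0, y = -33.
Check: L·(0, -33, 12) = (0, -99, 36) = 3·(0, -33, 12).

0, -33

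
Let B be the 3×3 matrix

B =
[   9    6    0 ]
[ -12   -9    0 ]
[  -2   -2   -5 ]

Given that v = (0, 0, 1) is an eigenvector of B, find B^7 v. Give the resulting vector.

(0, 0, -78125)

First find the eigenvalue: Bv = (0, 0, -5) = -5·(0, 0, 1), so λ = -5.
Then B^7 v = λ^7·v = (-5)^7·(0, 0, 1) = -78125·(0, 0, 1) = (0, 0, -78125).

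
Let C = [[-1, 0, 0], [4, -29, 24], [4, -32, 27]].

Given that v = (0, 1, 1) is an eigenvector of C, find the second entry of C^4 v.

625

First find the eigenvalue: Cv = (0, -5, -5) = -5·(0, 1, 1), so λ = -5.
Then C^4 v = λ^4·v = (-5)^4·(0, 1, 1) = 625·(0, 1, 1) = (0, 625, 625).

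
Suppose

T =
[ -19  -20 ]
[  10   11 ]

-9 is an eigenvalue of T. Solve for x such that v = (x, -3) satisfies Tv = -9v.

We need (T + 9I)v = 0.
T + 9I = [[-10, -20], [10, 20]].
Row 1: (-10)·x + (-20)·-3 = 0
Row 2: (10)·x + (20)·-3 = 0
Solving gives x = 6.
Check: T·(6, -3) = (-54, 27) = -9·(6, -3).

6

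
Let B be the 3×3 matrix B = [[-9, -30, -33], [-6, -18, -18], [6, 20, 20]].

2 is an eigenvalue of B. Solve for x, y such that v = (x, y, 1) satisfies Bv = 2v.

We need (B - 2I)v = 0.
B - 2I = [[-11, -30, -33], [-6, -20, -18], [6, 20, 18]].
Row 1: (-11)·x + (-30)·y + (-33)·1 = 0
Row 2: (-6)·x + (-20)·y + (-18)·1 = 0
Row 3: (6)·x + (20)·y + (18)·1 = 0
Solving gives x = -3, y = 0.
Check: B·(-3, 0, 1) = (-6, 0, 2) = 2·(-3, 0, 1).

-3, 0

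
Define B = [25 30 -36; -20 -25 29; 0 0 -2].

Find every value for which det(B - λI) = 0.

-5, -2, 5

The characteristic polynomial is p(λ) = det(λI - B).
Cofactor expansion gives p(λ) = λ^3 + 2λ^2 - 25λ - 50.
Rational-root test: λ = -2 gives p(-2) = 0.
Dividing by (λ + 2) leaves λ^2 - 25.
The quadratic factors as (λ + 5)·(λ - 5).
Eigenvalues: -5, -2, 5.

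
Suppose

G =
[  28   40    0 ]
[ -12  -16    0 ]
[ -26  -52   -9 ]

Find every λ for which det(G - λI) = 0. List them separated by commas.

Set up det(rI - G) = 0.
Expanding along the first row, p(r) = r^3 - 3r^2 - 76r + 288.
Rational-root test: r = 4 gives p(4) = 0.
Dividing by (r - 4) leaves r^2 + r - 72.
The quadratic factors as (r + 9)·(r - 8).
Eigenvalues: -9, 4, 8.

-9, 4, 8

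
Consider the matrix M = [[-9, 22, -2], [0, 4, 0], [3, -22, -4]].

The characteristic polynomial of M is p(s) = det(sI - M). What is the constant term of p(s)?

p(s) = s^3 + 9s^2 - 10s - 168.
The constant term is -168.

-168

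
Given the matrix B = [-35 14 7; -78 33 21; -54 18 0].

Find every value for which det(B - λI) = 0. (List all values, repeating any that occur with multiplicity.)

-9, 0, 7

Compute the characteristic polynomial p(μ) = det(μI - B).
Expanding along the first row, p(μ) = μ^3 + 2μ^2 - 63μ.
Rational-root test: μ = 0 gives p(0) = 0.
Factor out μ: p(μ) = μ·(μ^2 + 2μ - 63).
The quadratic factors as (μ + 9)·(μ - 7).
Eigenvalues: -9, 0, 7.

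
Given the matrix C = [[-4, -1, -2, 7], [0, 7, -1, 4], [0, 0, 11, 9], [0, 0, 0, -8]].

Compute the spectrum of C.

C is upper triangular, so its eigenvalues are the diagonal entries.
Diagonal: -4, 7, 11, -8.

-8, -4, 7, 11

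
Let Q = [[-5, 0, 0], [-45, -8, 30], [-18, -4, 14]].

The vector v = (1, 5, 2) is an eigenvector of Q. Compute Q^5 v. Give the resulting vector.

(-3125, -15625, -6250)

First find the eigenvalue: Qv = (-5, -25, -10) = -5·(1, 5, 2), so λ = -5.
Then Q^5 v = λ^5·v = (-5)^5·(1, 5, 2) = -3125·(1, 5, 2) = (-3125, -15625, -6250).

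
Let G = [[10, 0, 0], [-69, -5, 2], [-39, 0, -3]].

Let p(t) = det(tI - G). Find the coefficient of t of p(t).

p(t) = t^3 - 2t^2 - 65t - 150.
The coefficient of t is -65.

-65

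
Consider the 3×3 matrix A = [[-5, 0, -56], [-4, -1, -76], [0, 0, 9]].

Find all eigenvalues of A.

The characteristic polynomial is p(μ) = det(μI - A).
Expanding the 3×3 determinant: p(μ) = μ^3 - 3μ^2 - 49μ - 45.
Rational-root test: μ = -1 gives p(-1) = 0.
Dividing by (μ + 1) leaves μ^2 - 4μ - 45.
The quadratic factors as (μ + 5)·(μ - 9).
Eigenvalues: -5, -1, 9.

-5, -1, 9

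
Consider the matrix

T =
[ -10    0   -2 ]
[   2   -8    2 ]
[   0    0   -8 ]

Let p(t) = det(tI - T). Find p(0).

640

p(0) = det(0·I − T) = det(−T) = (−1)^3·det(T).
det(T) = -640, so p(0) = 640.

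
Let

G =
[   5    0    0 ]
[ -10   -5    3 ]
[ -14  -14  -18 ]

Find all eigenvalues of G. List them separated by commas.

Compute the characteristic polynomial p(μ) = det(μI - G).
Cofactor expansion gives p(μ) = μ^3 + 18μ^2 + 17μ - 660.
Since p(5) = 0, μ = 5 is a root.
Factor out (μ - 5): p(μ) = (μ - 5)·(μ^2 + 23μ + 132).
The quadratic factors as (μ + 12)·(μ + 11).
Eigenvalues: -12, -11, 5.

-12, -11, 5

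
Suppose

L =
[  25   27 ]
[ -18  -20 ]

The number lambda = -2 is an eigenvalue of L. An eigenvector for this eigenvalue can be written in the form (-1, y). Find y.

1

We need (L + 2I)v = 0.
L + 2I = [[27, 27], [-18, -18]].
Row 1: (27)·-1 + (27)·y = 0
Row 2: (-18)·-1 + (-18)·y = 0
Solving gives y = 1.
Check: L·(-1, 1) = (2, -2) = -2·(-1, 1).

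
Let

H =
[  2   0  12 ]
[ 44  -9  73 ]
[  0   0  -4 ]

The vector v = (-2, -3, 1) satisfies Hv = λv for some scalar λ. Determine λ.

Compute Hv: H·(-2, -3, 1) = (8, 12, -4).
Since Hv = λv, compare component 1: 8 = λ·-2, so λ = -4.

-4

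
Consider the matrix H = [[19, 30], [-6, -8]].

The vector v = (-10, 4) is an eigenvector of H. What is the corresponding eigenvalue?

7

Compute Hv: H·(-10, 4) = (-70, 28).
Since Hv = λv, compare component 1: -70 = λ·-10, so λ = 7.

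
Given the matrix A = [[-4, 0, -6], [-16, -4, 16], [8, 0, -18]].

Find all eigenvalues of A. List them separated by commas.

-12, -10, -4

The characteristic polynomial is p(λ) = det(λI - A).
Expanding the 3×3 determinant: p(λ) = λ^3 + 26λ^2 + 208λ + 480.
Try λ = -12: p(-12) = 0, so -12 is a root.
Dividing by (λ + 12) leaves λ^2 + 14λ + 40.
The quadratic factors as (λ + 10)·(λ + 4).
Eigenvalues: -12, -10, -4.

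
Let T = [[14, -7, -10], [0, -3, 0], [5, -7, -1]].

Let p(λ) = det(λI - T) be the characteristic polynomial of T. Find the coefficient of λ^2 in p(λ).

The coefficient of λ^2 of det(λI - T) is −trace(T).
trace(T) = (14) + (-3) + (-1) = 10, so the coefficient is -10.

-10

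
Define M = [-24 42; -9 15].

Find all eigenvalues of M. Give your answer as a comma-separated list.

-6, -3

det(M - rI) = (-24 - r)(15 - r) - (42)·(-9) = r^2 + 9r + 18.
This factors as (r + 6)·(r + 3) = 0.
Eigenvalues: -6, -3.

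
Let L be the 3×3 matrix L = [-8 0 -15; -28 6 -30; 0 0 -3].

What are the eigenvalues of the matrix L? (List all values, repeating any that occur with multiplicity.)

-8, -3, 6

Set up det(tI - L) = 0.
Expanding along the first row, p(t) = t^3 + 5t^2 - 42t - 144.
Since p(-8) = 0, t = -8 is a root.
Factor out (t + 8): p(t) = (t + 8)·(t^2 - 3t - 18).
The quadratic factors as (t + 3)·(t - 6).
Eigenvalues: -8, -3, 6.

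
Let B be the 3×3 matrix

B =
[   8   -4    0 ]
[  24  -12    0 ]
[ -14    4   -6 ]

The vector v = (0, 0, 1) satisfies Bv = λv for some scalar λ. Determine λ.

-6

Compute Bv: B·(0, 0, 1) = (0, 0, -6).
Since Bv = λv, compare component 3: -6 = λ·1, so λ = -6.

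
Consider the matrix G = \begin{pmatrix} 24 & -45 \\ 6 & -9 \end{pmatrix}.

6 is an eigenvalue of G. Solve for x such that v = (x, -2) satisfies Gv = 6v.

-5

We need (G - 6I)v = 0.
G - 6I = [[18, -45], [6, -15]].
Row 1: (18)·x + (-45)·-2 = 0
Row 2: (6)·x + (-15)·-2 = 0
Solving gives x = -5.
Check: G·(-5, -2) = (-30, -12) = 6·(-5, -2).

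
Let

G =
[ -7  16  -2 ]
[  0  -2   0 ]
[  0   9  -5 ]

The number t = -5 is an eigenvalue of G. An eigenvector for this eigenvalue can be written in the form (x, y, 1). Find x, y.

-1, 0

We need (G + 5I)v = 0.
G + 5I = [[-2, 16, -2], [0, 3, 0], [0, 9, 0]].
Row 1: (-2)·x + (16)·y + (-2)·1 = 0
Row 2: (0)·x + (3)·y + (0)·1 = 0
Row 3: (0)·x + (9)·y + (0)·1 = 0
Solving gives x = -1, y = 0.
Check: G·(-1, 0, 1) = (5, 0, -5) = -5·(-1, 0, 1).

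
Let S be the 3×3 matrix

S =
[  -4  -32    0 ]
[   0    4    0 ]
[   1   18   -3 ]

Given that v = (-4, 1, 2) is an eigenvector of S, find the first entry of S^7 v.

First find the eigenvalue: Sv = (-16, 4, 8) = 4·(-4, 1, 2), so λ = 4.
Then S^7 v = λ^7·v = 4^7·(-4, 1, 2) = 16384·(-4, 1, 2) = (-65536, 16384, 32768).

-65536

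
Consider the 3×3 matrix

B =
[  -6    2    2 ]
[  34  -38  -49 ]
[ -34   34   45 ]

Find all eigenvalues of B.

Compute the characteristic polynomial p(r) = det(rI - B).
Expanding the 3×3 determinant: p(r) = r^3 - r^2 - 86r - 264.
Since p(-4) = 0, r = -4 is a root.
Dividing by (r + 4) leaves r^2 - 5r - 66.
The quadratic factors as (r + 6)·(r - 11).
Eigenvalues: -6, -4, 11.

-6, -4, 11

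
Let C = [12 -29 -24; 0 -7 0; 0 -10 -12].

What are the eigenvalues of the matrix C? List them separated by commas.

Set up det(μI - C) = 0.
Expanding the 3×3 determinant: p(μ) = μ^3 + 7μ^2 - 144μ - 1008.
Rational-root test: μ = -12 gives p(-12) = 0.
Dividing by (μ + 12) leaves μ^2 - 5μ - 84.
The quadratic factors as (μ + 7)·(μ - 12).
Eigenvalues: -12, -7, 12.

-12, -7, 12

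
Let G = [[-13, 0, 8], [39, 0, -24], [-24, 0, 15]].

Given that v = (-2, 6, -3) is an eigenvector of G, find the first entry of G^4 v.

-2

First find the eigenvalue: Gv = (2, -6, 3) = -1·(-2, 6, -3), so λ = -1.
Then G^4 v = λ^4·v = (-1)^4·(-2, 6, -3) = 1·(-2, 6, -3) = (-2, 6, -3).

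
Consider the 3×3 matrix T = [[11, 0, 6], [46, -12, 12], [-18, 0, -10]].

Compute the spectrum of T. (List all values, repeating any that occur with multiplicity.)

-12, -1, 2

Set up det(tI - T) = 0.
Expanding the 3×3 determinant: p(t) = t^3 + 11t^2 - 14t - 24.
Since p(2) = 0, t = 2 is a root.
Factor out (t - 2): p(t) = (t - 2)·(t^2 + 13t + 12).
The quadratic factors as (t + 12)·(t + 1).
Eigenvalues: -12, -1, 2.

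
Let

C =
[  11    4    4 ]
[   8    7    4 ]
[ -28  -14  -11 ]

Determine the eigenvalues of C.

1, 3, 3

Set up det(λI - C) = 0.
Expanding the 3×3 determinant: p(λ) = λ^3 - 7λ^2 + 15λ - 9.
Since p(3) = 0, λ = 3 is a root.
Factor out (λ - 3): p(λ) = (λ - 3)·(λ^2 - 4λ + 3).
The quadratic factors as (λ - 1)·(λ - 3).
Eigenvalues: 1, 3, 3.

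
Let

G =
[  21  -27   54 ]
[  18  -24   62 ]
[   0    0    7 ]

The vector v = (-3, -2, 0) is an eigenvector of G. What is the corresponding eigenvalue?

Compute Gv: G·(-3, -2, 0) = (-9, -6, 0).
Since Gv = λv, compare component 1: -9 = λ·-3, so λ = 3.

3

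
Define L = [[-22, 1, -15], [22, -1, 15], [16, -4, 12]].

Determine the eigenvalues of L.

-8, -3, 0

Compute the characteristic polynomial p(r) = det(rI - L).
Expanding the 3×3 determinant: p(r) = r^3 + 11r^2 + 24r.
Since p(-3) = 0, r = -3 is a root.
Factor out (r + 3): p(r) = (r + 3)·(r^2 + 8r).
The quadratic factors as (r + 8)·r.
Eigenvalues: -8, -3, 0.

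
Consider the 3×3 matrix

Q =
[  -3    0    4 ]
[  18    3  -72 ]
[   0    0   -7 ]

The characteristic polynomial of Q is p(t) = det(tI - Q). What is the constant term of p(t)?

-63

p(t) = t^3 + 7t^2 - 9t - 63.
The constant term is -63.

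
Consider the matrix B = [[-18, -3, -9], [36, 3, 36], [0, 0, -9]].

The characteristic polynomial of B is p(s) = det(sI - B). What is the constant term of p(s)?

p(s) = s^3 + 24s^2 + 189s + 486.
The constant term is 486.

486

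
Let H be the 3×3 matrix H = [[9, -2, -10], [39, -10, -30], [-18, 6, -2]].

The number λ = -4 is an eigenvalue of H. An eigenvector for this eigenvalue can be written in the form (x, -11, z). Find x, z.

-4, -3

We need (H + 4I)v = 0.
H + 4I = [[13, -2, -10], [39, -6, -30], [-18, 6, 2]].
Row 1: (13)·x + (-2)·-11 + (-10)·z = 0
Row 2: (39)·x + (-6)·-11 + (-30)·z = 0
Row 3: (-18)·x + (6)·-11 + (2)·z = 0
Solving gives x = -4, z = -3.
Check: H·(-4, -11, -3) = (16, 44, 12) = -4·(-4, -11, -3).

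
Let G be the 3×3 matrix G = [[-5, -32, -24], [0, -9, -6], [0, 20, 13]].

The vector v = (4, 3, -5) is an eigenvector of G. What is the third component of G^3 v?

First find the eigenvalue: Gv = (4, 3, -5) = 1·(4, 3, -5), so λ = 1.
Then G^3 v = λ^3·v = 1^3·(4, 3, -5) = 1·(4, 3, -5) = (4, 3, -5).

-5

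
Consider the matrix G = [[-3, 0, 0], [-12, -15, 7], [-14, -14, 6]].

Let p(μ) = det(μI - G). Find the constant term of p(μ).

p(μ) = μ^3 + 12μ^2 + 35μ + 24.
The constant term is 24.

24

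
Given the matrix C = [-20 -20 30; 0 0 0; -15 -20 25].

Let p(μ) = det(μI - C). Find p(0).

p(0) = det(0·I − C) = det(−C) = (−1)^3·det(C).
det(C) = 0, so p(0) = 0.

0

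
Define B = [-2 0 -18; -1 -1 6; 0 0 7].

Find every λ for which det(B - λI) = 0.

Set up det(rI - B) = 0.
Cofactor expansion gives p(r) = r^3 - 4r^2 - 19r - 14.
Since p(-1) = 0, r = -1 is a root.
Factor out (r + 1): p(r) = (r + 1)·(r^2 - 5r - 14).
The quadratic factors as (r + 2)·(r - 7).
Eigenvalues: -2, -1, 7.

-2, -1, 7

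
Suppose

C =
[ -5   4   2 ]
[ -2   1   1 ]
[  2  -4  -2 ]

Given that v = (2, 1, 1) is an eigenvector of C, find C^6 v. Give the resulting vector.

(128, 64, 64)

First find the eigenvalue: Cv = (-4, -2, -2) = -2·(2, 1, 1), so λ = -2.
Then C^6 v = λ^6·v = (-2)^6·(2, 1, 1) = 64·(2, 1, 1) = (128, 64, 64).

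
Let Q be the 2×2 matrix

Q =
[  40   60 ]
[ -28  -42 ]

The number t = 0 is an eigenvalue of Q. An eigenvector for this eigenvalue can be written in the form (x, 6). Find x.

We need (Q)v = 0.
Q = [[40, 60], [-28, -42]].
Row 1: (40)·x + (60)·6 = 0
Row 2: (-28)·x + (-42)·6 = 0
Solving gives x = -9.
Check: Q·(-9, 6) = (0, 0) = 0·(-9, 6).

-9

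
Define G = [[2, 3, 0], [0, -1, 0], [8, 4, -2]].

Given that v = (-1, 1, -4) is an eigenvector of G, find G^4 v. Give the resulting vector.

First find the eigenvalue: Gv = (1, -1, 4) = -1·(-1, 1, -4), so λ = -1.
Then G^4 v = λ^4·v = (-1)^4·(-1, 1, -4) = 1·(-1, 1, -4) = (-1, 1, -4).

(-1, 1, -4)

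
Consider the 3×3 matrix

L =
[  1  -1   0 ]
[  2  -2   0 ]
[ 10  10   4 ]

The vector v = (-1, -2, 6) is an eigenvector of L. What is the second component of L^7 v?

2

First find the eigenvalue: Lv = (1, 2, -6) = -1·(-1, -2, 6), so λ = -1.
Then L^7 v = λ^7·v = (-1)^7·(-1, -2, 6) = -1·(-1, -2, 6) = (1, 2, -6).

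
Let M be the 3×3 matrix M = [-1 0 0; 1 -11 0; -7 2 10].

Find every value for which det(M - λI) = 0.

-11, -1, 10

M is lower triangular, so its eigenvalues are the diagonal entries.
Diagonal: -1, -11, 10.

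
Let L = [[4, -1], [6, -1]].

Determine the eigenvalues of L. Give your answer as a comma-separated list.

det(L - rI) = (4 - r)(-1 - r) - (-1)·(6) = r^2 - 3r + 2.
This factors as (r - 1)·(r - 2) = 0.
Eigenvalues: 1, 2.

1, 2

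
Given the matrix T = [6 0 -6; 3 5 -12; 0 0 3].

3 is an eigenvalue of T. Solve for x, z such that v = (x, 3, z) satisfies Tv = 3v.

We need (T - 3I)v = 0.
T - 3I = [[3, 0, -6], [3, 2, -12], [0, 0, 0]].
Row 1: (3)·x + (0)·3 + (-6)·z = 0
Row 2: (3)·x + (2)·3 + (-12)·z = 0
Row 3: (0)·x + (0)·3 + (0)·z = 0
Solving gives x = 2, z = 1.
Check: T·(2, 3, 1) = (6, 9, 3) = 3·(2, 3, 1).

2, 1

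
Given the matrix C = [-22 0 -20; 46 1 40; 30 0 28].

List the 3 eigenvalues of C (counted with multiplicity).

Compute the characteristic polynomial p(r) = det(rI - C).
Expanding along the first row, p(r) = r^3 - 7r^2 - 10r + 16.
Rational-root test: r = -2 gives p(-2) = 0.
Factor out (r + 2): p(r) = (r + 2)·(r^2 - 9r + 8).
The quadratic factors as (r - 1)·(r - 8).
Eigenvalues: -2, 1, 8.

-2, 1, 8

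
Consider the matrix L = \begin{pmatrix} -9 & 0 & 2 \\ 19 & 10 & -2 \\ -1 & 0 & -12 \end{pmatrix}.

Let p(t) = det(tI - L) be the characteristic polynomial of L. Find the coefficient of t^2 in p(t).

11

The coefficient of t^2 of det(tI - L) is −trace(L).
trace(L) = (-9) + (10) + (-12) = -11, so the coefficient is 11.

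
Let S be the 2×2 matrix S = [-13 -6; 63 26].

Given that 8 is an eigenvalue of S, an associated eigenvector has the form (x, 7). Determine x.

-2

We need (S - 8I)v = 0.
S - 8I = [[-21, -6], [63, 18]].
Row 1: (-21)·x + (-6)·7 = 0
Row 2: (63)·x + (18)·7 = 0
Solving gives x = -2.
Check: S·(-2, 7) = (-16, 56) = 8·(-2, 7).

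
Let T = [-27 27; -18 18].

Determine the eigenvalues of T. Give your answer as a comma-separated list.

det(T - tI) = (-27 - t)(18 - t) - (27)·(-18) = t^2 + 9t.
This factors as (t + 9)·t = 0.
Eigenvalues: -9, 0.

-9, 0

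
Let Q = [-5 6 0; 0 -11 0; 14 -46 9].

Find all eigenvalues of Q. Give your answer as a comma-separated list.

Compute the characteristic polynomial p(μ) = det(μI - Q).
Expanding along the first row, p(μ) = μ^3 + 7μ^2 - 89μ - 495.
Try μ = 9: p(9) = 0, so 9 is a root.
Factor out (μ - 9): p(μ) = (μ - 9)·(μ^2 + 16μ + 55).
The quadratic factors as (μ + 11)·(μ + 5).
Eigenvalues: -11, -5, 9.

-11, -5, 9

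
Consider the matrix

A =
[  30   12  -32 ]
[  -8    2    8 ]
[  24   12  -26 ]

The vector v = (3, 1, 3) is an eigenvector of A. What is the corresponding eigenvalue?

Compute Av: A·(3, 1, 3) = (6, 2, 6).
Since Av = λv, compare component 1: 6 = λ·3, so λ = 2.

2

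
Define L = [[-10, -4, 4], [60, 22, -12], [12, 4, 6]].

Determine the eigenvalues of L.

Compute the characteristic polynomial p(λ) = det(λI - L).
Expanding along the first row, p(λ) = λ^3 - 18λ^2 + 92λ - 120.
Since p(2) = 0, λ = 2 is a root.
Factor out (λ - 2): p(λ) = (λ - 2)·(λ^2 - 16λ + 60).
The quadratic factors as (λ - 6)·(λ - 10).
Eigenvalues: 2, 6, 10.

2, 6, 10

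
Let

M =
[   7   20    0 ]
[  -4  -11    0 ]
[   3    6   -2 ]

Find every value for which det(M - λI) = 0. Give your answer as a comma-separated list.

The characteristic polynomial is p(λ) = det(λI - M).
Cofactor expansion gives p(λ) = λ^3 + 6λ^2 + 11λ + 6.
Try λ = -1: p(-1) = 0, so -1 is a root.
Factor out (λ + 1): p(λ) = (λ + 1)·(λ^2 + 5λ + 6).
The quadratic factors as (λ + 3)·(λ + 2).
Eigenvalues: -3, -2, -1.

-3, -2, -1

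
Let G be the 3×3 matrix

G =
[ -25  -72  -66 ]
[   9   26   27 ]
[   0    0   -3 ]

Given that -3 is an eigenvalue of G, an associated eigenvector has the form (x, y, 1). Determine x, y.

We need (G + 3I)v = 0.
G + 3I = [[-22, -72, -66], [9, 29, 27], [0, 0, 0]].
Row 1: (-22)·x + (-72)·y + (-66)·1 = 0
Row 2: (9)·x + (29)·y + (27)·1 = 0
Row 3: (0)·x + (0)·y + (0)·1 = 0
Solving gives x = -3, y = 0.
Check: G·(-3, 0, 1) = (9, 0, -3) = -3·(-3, 0, 1).

-3, 0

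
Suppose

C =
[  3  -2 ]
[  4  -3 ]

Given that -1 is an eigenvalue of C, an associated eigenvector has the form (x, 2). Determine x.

1

We need (C + 1I)v = 0.
C + 1I = [[4, -2], [4, -2]].
Row 1: (4)·x + (-2)·2 = 0
Row 2: (4)·x + (-2)·2 = 0
Solving gives x = 1.
Check: C·(1, 2) = (-1, -2) = -1·(1, 2).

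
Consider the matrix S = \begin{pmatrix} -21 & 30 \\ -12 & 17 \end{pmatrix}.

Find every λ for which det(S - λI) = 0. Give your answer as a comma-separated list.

det(S - lambda·I) = (-21 - lambda)(17 - lambda) - (30)·(-12) = lambda^2 + 4·lambda + 3.
This factors as (lambda + 3)·(lambda + 1) = 0.
Eigenvalues: -3, -1.

-3, -1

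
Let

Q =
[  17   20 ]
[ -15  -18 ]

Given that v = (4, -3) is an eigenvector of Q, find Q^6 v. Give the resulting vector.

First find the eigenvalue: Qv = (8, -6) = 2·(4, -3), so λ = 2.
Then Q^6 v = λ^6·v = 2^6·(4, -3) = 64·(4, -3) = (256, -192).

(256, -192)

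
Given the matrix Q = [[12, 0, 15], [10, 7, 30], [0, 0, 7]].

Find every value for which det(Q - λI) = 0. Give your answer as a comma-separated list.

7, 7, 12

The characteristic polynomial is p(t) = det(tI - Q).
Expanding along the first row, p(t) = t^3 - 26t^2 + 217t - 588.
Rational-root test: t = 7 gives p(7) = 0.
Dividing by (t - 7) leaves t^2 - 19t + 84.
The quadratic factors as (t - 7)·(t - 12).
Eigenvalues: 7, 7, 12.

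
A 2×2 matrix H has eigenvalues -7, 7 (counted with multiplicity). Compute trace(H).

trace(H) is the sum of the eigenvalues: (-7) + (7) = 0.

0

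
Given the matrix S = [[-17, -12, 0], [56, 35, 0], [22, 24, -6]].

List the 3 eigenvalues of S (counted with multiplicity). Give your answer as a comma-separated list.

-6, 7, 11

Compute the characteristic polynomial p(t) = det(tI - S).
Expanding along the first row, p(t) = t^3 - 12t^2 - 31t + 462.
Rational-root test: t = -6 gives p(-6) = 0.
Dividing by (t + 6) leaves t^2 - 18t + 77.
The quadratic factors as (t - 7)·(t - 11).
Eigenvalues: -6, 7, 11.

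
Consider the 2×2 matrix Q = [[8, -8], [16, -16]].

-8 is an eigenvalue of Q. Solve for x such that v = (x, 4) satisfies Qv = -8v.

2

We need (Q + 8I)v = 0.
Q + 8I = [[16, -8], [16, -8]].
Row 1: (16)·x + (-8)·4 = 0
Row 2: (16)·x + (-8)·4 = 0
Solving gives x = 2.
Check: Q·(2, 4) = (-16, -32) = -8·(2, 4).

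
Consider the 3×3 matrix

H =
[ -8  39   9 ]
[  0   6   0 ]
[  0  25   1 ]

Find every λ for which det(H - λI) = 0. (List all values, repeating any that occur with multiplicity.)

Compute the characteristic polynomial p(s) = det(sI - H).
Expanding the 3×3 determinant: p(s) = s^3 + s^2 - 50s + 48.
Try s = -8: p(-8) = 0, so -8 is a root.
Dividing by (s + 8) leaves s^2 - 7s + 6.
The quadratic factors as (s - 1)·(s - 6).
Eigenvalues: -8, 1, 6.

-8, 1, 6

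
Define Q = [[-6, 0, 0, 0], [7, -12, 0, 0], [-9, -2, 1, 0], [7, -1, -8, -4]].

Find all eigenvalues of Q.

Q is lower triangular, so its eigenvalues are the diagonal entries.
Diagonal: -6, -12, 1, -4.

-12, -6, -4, 1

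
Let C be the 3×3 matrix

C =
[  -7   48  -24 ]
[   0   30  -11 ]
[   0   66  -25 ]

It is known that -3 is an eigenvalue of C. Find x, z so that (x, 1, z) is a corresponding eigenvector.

We need (C + 3I)v = 0.
C + 3I = [[-4, 48, -24], [0, 33, -11], [0, 66, -22]].
Row 1: (-4)·x + (48)·1 + (-24)·z = 0
Row 2: (0)·x + (33)·1 + (-11)·z = 0
Row 3: (0)·x + (66)·1 + (-22)·z = 0
Solving gives x = -6, z = 3.
Check: C·(-6, 1, 3) = (18, -3, -9) = -3·(-6, 1, 3).

-6, 3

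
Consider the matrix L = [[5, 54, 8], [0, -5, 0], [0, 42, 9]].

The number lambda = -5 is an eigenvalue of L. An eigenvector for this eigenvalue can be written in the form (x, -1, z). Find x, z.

3, 3

We need (L + 5I)v = 0.
L + 5I = [[10, 54, 8], [0, 0, 0], [0, 42, 14]].
Row 1: (10)·x + (54)·-1 + (8)·z = 0
Row 2: (0)·x + (0)·-1 + (0)·z = 0
Row 3: (0)·x + (42)·-1 + (14)·z = 0
Solving gives x = 3, z = 3.
Check: L·(3, -1, 3) = (-15, 5, -15) = -5·(3, -1, 3).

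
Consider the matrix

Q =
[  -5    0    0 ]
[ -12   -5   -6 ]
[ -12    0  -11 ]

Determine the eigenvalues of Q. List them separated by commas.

Set up det(tI - Q) = 0.
Cofactor expansion gives p(t) = t^3 + 21t^2 + 135t + 275.
Try t = -5: p(-5) = 0, so -5 is a root.
Dividing by (t + 5) leaves t^2 + 16t + 55.
The quadratic factors as (t + 11)·(t + 5).
Eigenvalues: -11, -5, -5.

-11, -5, -5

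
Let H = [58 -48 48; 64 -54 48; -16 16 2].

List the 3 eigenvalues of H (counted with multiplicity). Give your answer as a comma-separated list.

Set up det(lambda·I - H) = 0.
Expanding the 3×3 determinant: p(lambda) = lambda^3 - 6·lambda^2 - 52·lambda + 120.
Try lambda = 2: p(2) = 0, so 2 is a root.
Factor out (lambda - 2): p(lambda) = (lambda - 2)·(lambda^2 - 4·lambda - 60).
The quadratic factors as (lambda + 6)·(lambda - 10).
Eigenvalues: -6, 2, 10.

-6, 2, 10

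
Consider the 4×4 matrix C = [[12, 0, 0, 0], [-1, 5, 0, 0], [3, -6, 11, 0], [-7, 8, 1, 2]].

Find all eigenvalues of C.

2, 5, 11, 12

C is lower triangular, so its eigenvalues are the diagonal entries.
Diagonal: 12, 5, 11, 2.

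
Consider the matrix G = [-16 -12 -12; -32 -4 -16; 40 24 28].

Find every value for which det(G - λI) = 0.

-4, 4, 8

Set up det(tI - G) = 0.
Expanding along the first row, p(t) = t^3 - 8t^2 - 16t + 128.
Since p(8) = 0, t = 8 is a root.
Dividing by (t - 8) leaves t^2 - 16.
The quadratic factors as (t + 4)·(t - 4).
Eigenvalues: -4, 4, 8.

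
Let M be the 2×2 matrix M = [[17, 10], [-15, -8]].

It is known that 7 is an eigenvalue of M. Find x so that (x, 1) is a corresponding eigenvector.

-1

We need (M - 7I)v = 0.
M - 7I = [[10, 10], [-15, -15]].
Row 1: (10)·x + (10)·1 = 0
Row 2: (-15)·x + (-15)·1 = 0
Solving gives x = -1.
Check: M·(-1, 1) = (-7, 7) = 7·(-1, 1).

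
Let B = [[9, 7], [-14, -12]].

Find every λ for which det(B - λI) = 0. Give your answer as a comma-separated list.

-5, 2

det(B - λI) = (9 - λ)(-12 - λ) - (7)·(-14) = λ^2 + 3λ - 10.
This factors as (λ + 5)·(λ - 2) = 0.
Eigenvalues: -5, 2.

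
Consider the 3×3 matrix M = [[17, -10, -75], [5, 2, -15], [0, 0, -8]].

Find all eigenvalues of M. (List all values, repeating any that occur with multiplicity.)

-8, 7, 12

The characteristic polynomial is p(r) = det(rI - M).
Expanding along the first row, p(r) = r^3 - 11r^2 - 68r + 672.
Since p(7) = 0, r = 7 is a root.
Dividing by (r - 7) leaves r^2 - 4r - 96.
The quadratic factors as (r + 8)·(r - 12).
Eigenvalues: -8, 7, 12.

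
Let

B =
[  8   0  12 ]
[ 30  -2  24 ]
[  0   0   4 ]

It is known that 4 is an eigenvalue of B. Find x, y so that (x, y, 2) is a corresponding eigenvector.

We need (B - 4I)v = 0.
B - 4I = [[4, 0, 12], [30, -6, 24], [0, 0, 0]].
Row 1: (4)·x + (0)·y + (12)·2 = 0
Row 2: (30)·x + (-6)·y + (24)·2 = 0
Row 3: (0)·x + (0)·y + (0)·2 = 0
Solving gives x = -6, y = -22.
Check: B·(-6, -22, 2) = (-24, -88, 8) = 4·(-6, -22, 2).

-6, -22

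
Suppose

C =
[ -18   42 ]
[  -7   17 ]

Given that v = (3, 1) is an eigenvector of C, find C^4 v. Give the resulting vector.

(768, 256)

First find the eigenvalue: Cv = (-12, -4) = -4·(3, 1), so λ = -4.
Then C^4 v = λ^4·v = (-4)^4·(3, 1) = 256·(3, 1) = (768, 256).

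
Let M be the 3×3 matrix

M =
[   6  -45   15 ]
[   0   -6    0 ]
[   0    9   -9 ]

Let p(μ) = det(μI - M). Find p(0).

p(0) = det(0·I − M) = det(−M) = (−1)^3·det(M).
det(M) = 324, so p(0) = -324.

-324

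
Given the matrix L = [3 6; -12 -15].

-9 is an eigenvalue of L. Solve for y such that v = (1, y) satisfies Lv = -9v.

We need (L + 9I)v = 0.
L + 9I = [[12, 6], [-12, -6]].
Row 1: (12)·1 + (6)·y = 0
Row 2: (-12)·1 + (-6)·y = 0
Solving gives y = -2.
Check: L·(1, -2) = (-9, 18) = -9·(1, -2).

-2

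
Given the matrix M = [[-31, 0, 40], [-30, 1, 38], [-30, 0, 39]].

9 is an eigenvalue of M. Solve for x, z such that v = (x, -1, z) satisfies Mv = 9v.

-1, -1

We need (M - 9I)v = 0.
M - 9I = [[-40, 0, 40], [-30, -8, 38], [-30, 0, 30]].
Row 1: (-40)·x + (0)·-1 + (40)·z = 0
Row 2: (-30)·x + (-8)·-1 + (38)·z = 0
Row 3: (-30)·x + (0)·-1 + (30)·z = 0
Solving gives x = -1, z = -1.
Check: M·(-1, -1, -1) = (-9, -9, -9) = 9·(-1, -1, -1).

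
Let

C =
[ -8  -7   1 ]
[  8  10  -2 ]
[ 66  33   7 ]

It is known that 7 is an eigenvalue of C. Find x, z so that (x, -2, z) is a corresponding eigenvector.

1, 1

We need (C - 7I)v = 0.
C - 7I = [[-15, -7, 1], [8, 3, -2], [66, 33, 0]].
Row 1: (-15)·x + (-7)·-2 + (1)·z = 0
Row 2: (8)·x + (3)·-2 + (-2)·z = 0
Row 3: (66)·x + (33)·-2 + (0)·z = 0
Solving gives x = 1, z = 1.
Check: C·(1, -2, 1) = (7, -14, 7) = 7·(1, -2, 1).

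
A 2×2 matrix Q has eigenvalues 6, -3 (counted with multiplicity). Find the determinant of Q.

-18

det(Q) is the product of the eigenvalues: (6) · (-3) = -18.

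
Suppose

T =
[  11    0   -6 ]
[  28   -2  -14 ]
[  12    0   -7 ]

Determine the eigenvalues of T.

The characteristic polynomial is p(t) = det(tI - T).
Expanding the 3×3 determinant: p(t) = t^3 - 2t^2 - 13t - 10.
Since p(-1) = 0, t = -1 is a root.
Factor out (t + 1): p(t) = (t + 1)·(t^2 - 3t - 10).
The quadratic factors as (t + 2)·(t - 5).
Eigenvalues: -2, -1, 5.

-2, -1, 5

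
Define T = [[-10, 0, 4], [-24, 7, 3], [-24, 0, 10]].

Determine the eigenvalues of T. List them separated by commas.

-2, 2, 7

Set up det(μI - T) = 0.
Expanding along the first row, p(μ) = μ^3 - 7μ^2 - 4μ + 28.
Try μ = 7: p(7) = 0, so 7 is a root.
Dividing by (μ - 7) leaves μ^2 - 4.
The quadratic factors as (μ + 2)·(μ - 2).
Eigenvalues: -2, 2, 7.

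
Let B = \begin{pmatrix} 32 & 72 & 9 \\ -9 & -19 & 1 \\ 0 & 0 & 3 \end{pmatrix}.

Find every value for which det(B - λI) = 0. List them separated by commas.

The characteristic polynomial is p(s) = det(sI - B).
Expanding the 3×3 determinant: p(s) = s^3 - 16s^2 + 79s - 120.
Since p(3) = 0, s = 3 is a root.
Dividing by (s - 3) leaves s^2 - 13s + 40.
The quadratic factors as (s - 5)·(s - 8).
Eigenvalues: 3, 5, 8.

3, 5, 8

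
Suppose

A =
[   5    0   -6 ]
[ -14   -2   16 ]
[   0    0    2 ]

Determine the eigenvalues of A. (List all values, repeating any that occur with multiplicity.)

-2, 2, 5

Set up det(λI - A) = 0.
Cofactor expansion gives p(λ) = λ^3 - 5λ^2 - 4λ + 20.
Rational-root test: λ = -2 gives p(-2) = 0.
Factor out (λ + 2): p(λ) = (λ + 2)·(λ^2 - 7λ + 10).
The quadratic factors as (λ - 2)·(λ - 5).
Eigenvalues: -2, 2, 5.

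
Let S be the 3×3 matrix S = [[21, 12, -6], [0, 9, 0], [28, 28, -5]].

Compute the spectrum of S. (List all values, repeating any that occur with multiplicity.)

7, 9, 9

The characteristic polynomial is p(t) = det(tI - S).
Expanding the 3×3 determinant: p(t) = t^3 - 25t^2 + 207t - 567.
Rational-root test: t = 7 gives p(7) = 0.
Dividing by (t - 7) leaves t^2 - 18t + 81.
The quadratic factor is (t - 9)^2.
Eigenvalues: 7, 9, 9.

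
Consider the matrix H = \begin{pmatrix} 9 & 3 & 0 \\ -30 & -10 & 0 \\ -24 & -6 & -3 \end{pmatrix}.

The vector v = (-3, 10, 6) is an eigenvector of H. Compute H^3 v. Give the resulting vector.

First find the eigenvalue: Hv = (3, -10, -6) = -1·(-3, 10, 6), so λ = -1.
Then H^3 v = λ^3·v = (-1)^3·(-3, 10, 6) = -1·(-3, 10, 6) = (3, -10, -6).

(3, -10, -6)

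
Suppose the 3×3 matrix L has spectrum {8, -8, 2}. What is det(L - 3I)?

55

If L has eigenvalues 8, -8, 2, then L - 3I has eigenvalues 5, -11, -1.
det(L - 3I) = (5) · (-11) · (-1) = 55.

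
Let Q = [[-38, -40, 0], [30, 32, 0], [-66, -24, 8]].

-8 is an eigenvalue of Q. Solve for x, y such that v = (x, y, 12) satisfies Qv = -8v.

4, -3

We need (Q + 8I)v = 0.
Q + 8I = [[-30, -40, 0], [30, 40, 0], [-66, -24, 16]].
Row 1: (-30)·x + (-40)·y + (0)·12 = 0
Row 2: (30)·x + (40)·y + (0)·12 = 0
Row 3: (-66)·x + (-24)·y + (16)·12 = 0
Solving gives x = 4, y = -3.
Check: Q·(4, -3, 12) = (-32, 24, -96) = -8·(4, -3, 12).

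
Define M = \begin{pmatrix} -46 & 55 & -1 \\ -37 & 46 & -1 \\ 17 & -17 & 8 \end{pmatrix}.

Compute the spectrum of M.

-9, 8, 9

Compute the characteristic polynomial p(r) = det(rI - M).
Cofactor expansion gives p(r) = r^3 - 8r^2 - 81r + 648.
Try r = 8: p(8) = 0, so 8 is a root.
Dividing by (r - 8) leaves r^2 - 81.
The quadratic factors as (r + 9)·(r - 9).
Eigenvalues: -9, 8, 9.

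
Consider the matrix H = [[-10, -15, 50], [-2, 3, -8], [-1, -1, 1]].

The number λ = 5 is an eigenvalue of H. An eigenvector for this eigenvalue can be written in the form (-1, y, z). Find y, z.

We need (H - 5I)v = 0.
H - 5I = [[-15, -15, 50], [-2, -2, -8], [-1, -1, -4]].
Row 1: (-15)·-1 + (-15)·y + (50)·z = 0
Row 2: (-2)·-1 + (-2)·y + (-8)·z = 0
Row 3: (-1)·-1 + (-1)·y + (-4)·z = 0
Solving gives y = 1, z = 0.
Check: H·(-1, 1, 0) = (-5, 5, 0) = 5·(-1, 1, 0).

1, 0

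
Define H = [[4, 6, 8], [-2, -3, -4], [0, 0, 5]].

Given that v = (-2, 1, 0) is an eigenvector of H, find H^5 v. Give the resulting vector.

First find the eigenvalue: Hv = (-2, 1, 0) = 1·(-2, 1, 0), so λ = 1.
Then H^5 v = λ^5·v = 1^5·(-2, 1, 0) = 1·(-2, 1, 0) = (-2, 1, 0).

(-2, 1, 0)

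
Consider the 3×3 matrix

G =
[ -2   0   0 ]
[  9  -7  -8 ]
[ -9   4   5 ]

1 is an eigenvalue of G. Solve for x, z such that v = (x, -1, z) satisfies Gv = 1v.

0, 1

We need (G - 1I)v = 0.
G - 1I = [[-3, 0, 0], [9, -8, -8], [-9, 4, 4]].
Row 1: (-3)·x + (0)·-1 + (0)·z = 0
Row 2: (9)·x + (-8)·-1 + (-8)·z = 0
Row 3: (-9)·x + (4)·-1 + (4)·z = 0
Solving gives x = 0, z = 1.
Check: G·(0, -1, 1) = (0, -1, 1) = 1·(0, -1, 1).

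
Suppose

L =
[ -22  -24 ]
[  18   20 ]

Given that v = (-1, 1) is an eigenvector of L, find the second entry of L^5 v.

First find the eigenvalue: Lv = (-2, 2) = 2·(-1, 1), so λ = 2.
Then L^5 v = λ^5·v = 2^5·(-1, 1) = 32·(-1, 1) = (-32, 32).

32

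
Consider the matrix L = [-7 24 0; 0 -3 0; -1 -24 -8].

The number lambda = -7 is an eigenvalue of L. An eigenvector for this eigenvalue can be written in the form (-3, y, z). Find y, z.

0, 3

We need (L + 7I)v = 0.
L + 7I = [[0, 24, 0], [0, 4, 0], [-1, -24, -1]].
Row 1: (0)·-3 + (24)·y + (0)·z = 0
Row 2: (0)·-3 + (4)·y + (0)·z = 0
Row 3: (-1)·-3 + (-24)·y + (-1)·z = 0
Solving gives y = 0, z = 3.
Check: L·(-3, 0, 3) = (21, 0, -21) = -7·(-3, 0, 3).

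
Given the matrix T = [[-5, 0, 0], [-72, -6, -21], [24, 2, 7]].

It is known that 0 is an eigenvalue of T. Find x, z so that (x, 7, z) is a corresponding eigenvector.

We need (T)v = 0.
T = [[-5, 0, 0], [-72, -6, -21], [24, 2, 7]].
Row 1: (-5)·x + (0)·7 + (0)·z = 0
Row 2: (-72)·x + (-6)·7 + (-21)·z = 0
Row 3: (24)·x + (2)·7 + (7)·z = 0
Solving gives x = 0, z = -2.
Check: T·(0, 7, -2) = (0, 0, 0) = 0·(0, 7, -2).

0, -2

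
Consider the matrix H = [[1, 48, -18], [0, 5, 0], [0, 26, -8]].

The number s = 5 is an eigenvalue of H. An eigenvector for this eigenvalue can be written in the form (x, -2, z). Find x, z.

We need (H - 5I)v = 0.
H - 5I = [[-4, 48, -18], [0, 0, 0], [0, 26, -13]].
Row 1: (-4)·x + (48)·-2 + (-18)·z = 0
Row 2: (0)·x + (0)·-2 + (0)·z = 0
Row 3: (0)·x + (26)·-2 + (-13)·z = 0
Solving gives x = -6, z = -4.
Check: H·(-6, -2, -4) = (-30, -10, -20) = 5·(-6, -2, -4).

-6, -4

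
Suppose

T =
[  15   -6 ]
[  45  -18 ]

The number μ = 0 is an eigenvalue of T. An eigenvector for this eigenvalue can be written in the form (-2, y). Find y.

-5

We need (T)v = 0.
T = [[15, -6], [45, -18]].
Row 1: (15)·-2 + (-6)·y = 0
Row 2: (45)·-2 + (-18)·y = 0
Solving gives y = -5.
Check: T·(-2, -5) = (0, 0) = 0·(-2, -5).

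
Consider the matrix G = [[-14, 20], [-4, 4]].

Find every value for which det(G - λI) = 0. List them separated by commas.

-6, -4

det(G - rI) = (-14 - r)(4 - r) - (20)·(-4) = r^2 + 10r + 24.
This factors as (r + 6)·(r + 4) = 0.
Eigenvalues: -6, -4.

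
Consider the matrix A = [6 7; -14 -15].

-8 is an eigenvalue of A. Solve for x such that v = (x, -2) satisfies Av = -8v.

1

We need (A + 8I)v = 0.
A + 8I = [[14, 7], [-14, -7]].
Row 1: (14)·x + (7)·-2 = 0
Row 2: (-14)·x + (-7)·-2 = 0
Solving gives x = 1.
Check: A·(1, -2) = (-8, 16) = -8·(1, -2).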